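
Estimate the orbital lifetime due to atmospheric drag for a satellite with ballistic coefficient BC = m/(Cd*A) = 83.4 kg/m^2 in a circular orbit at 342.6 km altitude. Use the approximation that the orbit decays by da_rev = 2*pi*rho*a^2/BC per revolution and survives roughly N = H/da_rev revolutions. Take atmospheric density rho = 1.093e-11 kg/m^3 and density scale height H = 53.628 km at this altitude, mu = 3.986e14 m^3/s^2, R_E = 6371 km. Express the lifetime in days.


a = R_E + alt = 6713.6000 km = 6.7136e+06 m
da_rev = 2*pi*rho*a^2/BC = 2*pi*1.093e-11*(6.7136e+06)^2/83.4 = 37.114610 m per revolution
N = H/da_rev = 53628.0000 m / 37.114610 m = 1444.9296 revolutions
P = 2*pi*sqrt(a^3/mu) = 5474.4994 s
lifetime = N*P = 1444.9296 * 5474.4994 = 7.9102664e+06 s = 91.5540 days

91.5540 days


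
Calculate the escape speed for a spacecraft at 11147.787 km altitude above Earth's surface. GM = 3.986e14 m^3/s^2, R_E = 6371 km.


r = 6371.0 + 11147.787 = 17518.7870 km = 1.7518787e+07 m
v_esc = sqrt(2*mu/r) = sqrt(2*3.986e14 / 1.7518787e+07)
v_esc = 6745.7715 m/s = 6.7458 km/s

6.7458 km/s


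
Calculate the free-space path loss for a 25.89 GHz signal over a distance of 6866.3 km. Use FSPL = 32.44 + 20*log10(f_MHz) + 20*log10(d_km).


f = 25.89 GHz = 25890.0000 MHz
d = 6866.3 km
FSPL = 32.44 + 20*log10(25890.0000) + 20*log10(6866.3)
FSPL = 32.44 + 88.2626 + 76.7345
FSPL = 197.4371 dB

197.4371 dB


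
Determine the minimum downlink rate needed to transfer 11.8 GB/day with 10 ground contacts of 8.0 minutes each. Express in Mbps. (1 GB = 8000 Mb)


total contact time = 10 * 8.0 * 60 = 4800.0000 s
data = 11.8 GB = 94400.0000 Mb
rate = 94400.0000 / 4800.0000 = 19.6667 Mbps

19.6667 Mbps


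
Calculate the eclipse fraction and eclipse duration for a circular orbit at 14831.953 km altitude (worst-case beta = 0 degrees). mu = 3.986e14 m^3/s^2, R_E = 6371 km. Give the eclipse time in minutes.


r = 21202.9530 km
T = 512.0997 min
Eclipse fraction = arcsin(R_E/r)/pi = arcsin(6371.0000/21202.9530)/pi
= arcsin(0.300477)/pi = 0.09714587
Eclipse duration = 0.09714587 * 512.0997 = 49.7484 min

49.7484 minutes


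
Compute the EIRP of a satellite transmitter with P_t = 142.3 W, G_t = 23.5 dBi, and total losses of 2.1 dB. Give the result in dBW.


Pt = 142.3 W = 21.5320 dBW
EIRP = Pt_dBW + Gt - losses = 21.5320 + 23.5 - 2.1 = 42.9320 dBW

42.9320 dBW


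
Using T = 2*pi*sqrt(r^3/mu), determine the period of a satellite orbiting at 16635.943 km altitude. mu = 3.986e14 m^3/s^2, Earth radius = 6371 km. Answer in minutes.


r = 23006.9430 km = 2.3006943e+07 m
T = 2*pi*sqrt(r^3/mu) = 2*pi*sqrt(1.2178022e+22 / 3.986e14)
T = 34729.5852 s = 578.8264 min

578.8264 minutes


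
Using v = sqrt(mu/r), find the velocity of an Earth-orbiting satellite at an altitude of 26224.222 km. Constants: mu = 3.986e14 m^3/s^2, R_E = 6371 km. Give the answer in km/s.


r = R_E + alt = 6371.0 + 26224.222 = 32595.2220 km = 3.2595222e+07 m
v = sqrt(mu/r) = sqrt(3.986e14 / 3.2595222e+07) = 3496.9681 m/s = 3.4970 km/s

3.4970 km/s


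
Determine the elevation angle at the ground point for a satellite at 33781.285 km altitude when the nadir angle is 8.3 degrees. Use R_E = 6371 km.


r = R_E + alt = 40152.2850 km
Law of sines in the satellite / Earth-center / ground-point triangle:
  sin(nadir)/R_E = sin(90 + el)/r  =>  cos(el) = (r/R_E)*sin(nadir)
cos(el) = (40152.2850 / 6371.0000) * sin(8.3 deg) = 0.9097836
el = arccos(0.9097836) = 24.5245 deg
(Earth-central angle = 90 - nadir - el = 57.1755 deg)

24.5245 degrees


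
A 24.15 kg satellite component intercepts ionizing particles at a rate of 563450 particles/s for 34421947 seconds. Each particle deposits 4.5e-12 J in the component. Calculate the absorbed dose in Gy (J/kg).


Total energy deposited = rate * time * E_per
  = 563450 * 34421947 * 4.5e-12 = 87.2777 J
Dose = E_total / mass = 87.2777 / 24.15
Dose = 3.6140 Gy

3.6140 Gy


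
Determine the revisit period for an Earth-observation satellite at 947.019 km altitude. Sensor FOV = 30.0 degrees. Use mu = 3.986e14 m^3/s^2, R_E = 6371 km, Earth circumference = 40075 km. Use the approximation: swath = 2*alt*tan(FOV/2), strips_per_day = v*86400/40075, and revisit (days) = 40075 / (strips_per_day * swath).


swath = 2*947.019*tan(0.2617994) = 507.5060 km
v = sqrt(mu/r) = 7380.2637 m/s = 7.3803 km/s
strips/day = v*86400/40075 = 7.3803*86400/40075 = 15.9115
coverage/day = strips * swath = 15.9115 * 507.5060 = 8075.1990 km
revisit = 40075 / 8075.1990 = 4.9627 days

4.9627 days


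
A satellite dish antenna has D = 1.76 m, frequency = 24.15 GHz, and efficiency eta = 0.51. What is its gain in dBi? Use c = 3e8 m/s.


lambda = c/f = 3e8 / 2.415e+10 = 0.01242236 m
G = eta*(pi*D/lambda)^2 = 0.51*(pi*1.76/0.01242236)^2
G = 101038.5297 (linear)
G = 10*log10(101038.5297) = 50.0449 dBi

50.0449 dBi


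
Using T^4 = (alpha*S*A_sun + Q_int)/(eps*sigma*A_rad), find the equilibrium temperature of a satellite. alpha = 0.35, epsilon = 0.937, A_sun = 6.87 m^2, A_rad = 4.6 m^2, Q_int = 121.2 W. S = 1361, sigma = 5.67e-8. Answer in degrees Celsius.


Numerator = alpha*S*A_sun + Q_int = 0.35*1361*6.87 + 121.2 = 3393.7245 W
Denominator = eps*sigma*A_rad = 0.937*5.67e-8*4.6 = 2.4438834e-07 W/K^4
T^4 = 1.3886606e+10 K^4
T = 343.2804 K = 70.1304 C

70.1304 degrees Celsius


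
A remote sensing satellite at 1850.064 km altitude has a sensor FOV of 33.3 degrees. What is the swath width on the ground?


FOV = 33.3 deg = 0.5811946 rad
swath = 2 * alt * tan(FOV/2) = 2 * 1850.064 * tan(0.2905973)
swath = 2 * 1850.064 * 0.2990634
swath = 1106.5729 km

1106.5729 km


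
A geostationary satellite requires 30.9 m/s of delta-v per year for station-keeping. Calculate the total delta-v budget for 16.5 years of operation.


dV = rate * years = 30.9 * 16.5
dV = 509.8500 m/s

509.8500 m/s


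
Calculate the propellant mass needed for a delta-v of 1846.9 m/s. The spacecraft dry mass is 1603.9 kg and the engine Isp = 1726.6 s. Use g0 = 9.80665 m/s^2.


ve = Isp * g0 = 1726.6 * 9.80665 = 16932.161890 m/s
mass ratio = exp(dv/ve) = exp(1846.9/16932.161890) = 1.11524760
m_prop = m_dry * (mr - 1) = 1603.9 * (1.11524760 - 1)
m_prop = 184.8456 kg

184.8456 kg


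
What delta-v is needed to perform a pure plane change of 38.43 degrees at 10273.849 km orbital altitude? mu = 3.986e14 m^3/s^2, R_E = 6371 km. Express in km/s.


r = 16644.8490 km = 1.6644849e+07 m
V = sqrt(mu/r) = 4893.6028 m/s
di = 38.43 deg = 0.67073 rad
dV = 2*V*sin(di/2) = 2*4893.6028*sin(0.335365)
dV = 3221.1051 m/s = 3.2211 km/s

3.2211 km/s


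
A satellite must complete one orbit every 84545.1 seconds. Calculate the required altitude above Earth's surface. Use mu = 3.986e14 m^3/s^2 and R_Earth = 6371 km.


T = 84545.1 s
r = (mu*T^2/(4*pi^2))^(1/3) = (3.986e14 * 84545.1^2 / (4*pi^2))^(1/3)
r = 4.163432e+07 m = 41634.3205 km
alt = r - R_E = 41634.3205 - 6371 = 35263.3205 km

35263.3205 km


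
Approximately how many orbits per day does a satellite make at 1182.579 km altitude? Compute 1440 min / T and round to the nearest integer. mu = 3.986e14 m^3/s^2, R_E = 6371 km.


r = 7.553579e+06 m
T = 2*pi*sqrt(r^3/mu) = 6533.4171 s = 108.8903 min
revs/day = 1440 / 108.8903 = 13.2243
Rounded: 13 revolutions per day

13 revolutions per day


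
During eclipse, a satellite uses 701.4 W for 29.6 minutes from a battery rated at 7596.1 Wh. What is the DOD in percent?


E_used = P * t / 60 = 701.4 * 29.6 / 60 = 346.0240 Wh
DOD = E_used / E_total * 100 = 346.0240 / 7596.1 * 100
DOD = 4.5553 %

4.5553 %


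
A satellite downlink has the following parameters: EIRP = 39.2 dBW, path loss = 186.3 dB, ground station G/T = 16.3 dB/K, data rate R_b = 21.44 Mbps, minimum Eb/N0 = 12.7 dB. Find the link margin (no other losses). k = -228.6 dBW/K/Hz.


C/N0 = EIRP - FSPL + G/T - k = 39.2 - 186.3 + 16.3 - (-228.6)
C/N0 = 97.8000 dB-Hz
R_b = 21.44 Mbps = 2.144e+07 bps -> 10*log10(R_b) = 73.3122 dB-Hz
Eb/N0 = C/N0 - 10*log10(R_b) = 97.8000 - 73.3122 = 24.4878 dB
Margin = Eb/N0 - Eb/N0_req = 24.4878 - 12.7 = 11.7878 dB (link closes)

11.7878 dB


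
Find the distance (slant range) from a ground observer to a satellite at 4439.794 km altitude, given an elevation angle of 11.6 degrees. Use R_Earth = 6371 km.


h = 4439.794 km, el = 11.6 deg
d = -R_E*sin(el) + sqrt((R_E*sin(el))^2 + 2*R_E*h + h^2)
d = -6371.0000*sin(0.2024582) + sqrt((6371.0000*0.2010779)^2 + 2*6371.0000*4439.794 + 4439.794^2)
d = 7546.4328 km

7546.4328 km


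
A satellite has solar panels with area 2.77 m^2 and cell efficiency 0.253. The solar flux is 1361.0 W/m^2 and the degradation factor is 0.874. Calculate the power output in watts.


P = area * eta * S * degradation
P = 2.77 * 0.253 * 1361.0 * 0.874
P = 833.6233 W

833.6233 W


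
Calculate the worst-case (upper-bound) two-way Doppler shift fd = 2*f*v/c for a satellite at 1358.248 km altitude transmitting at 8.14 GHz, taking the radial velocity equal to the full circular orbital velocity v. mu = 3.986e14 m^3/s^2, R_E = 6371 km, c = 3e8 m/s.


r = 7.729248e+06 m
v = sqrt(mu/r) = 7181.2497 m/s (worst-case radial velocity)
f = 8.14 GHz = 8.14e+09 Hz
fd = 2*f*v/c = 2*8.14e+09*7181.2497/3.0e+08
fd = 389702.4821 Hz

389702.4821 Hz


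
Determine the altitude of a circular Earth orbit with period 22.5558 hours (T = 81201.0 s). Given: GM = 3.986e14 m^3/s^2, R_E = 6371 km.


T = 81201.0 s
r = (mu*T^2/(4*pi^2))^(1/3) = (3.986e14 * 81201.0^2 / (4*pi^2))^(1/3)
r = 4.0529082e+07 m = 40529.0824 km
alt = r - R_E = 40529.0824 - 6371 = 34158.0824 km

34158.0824 km


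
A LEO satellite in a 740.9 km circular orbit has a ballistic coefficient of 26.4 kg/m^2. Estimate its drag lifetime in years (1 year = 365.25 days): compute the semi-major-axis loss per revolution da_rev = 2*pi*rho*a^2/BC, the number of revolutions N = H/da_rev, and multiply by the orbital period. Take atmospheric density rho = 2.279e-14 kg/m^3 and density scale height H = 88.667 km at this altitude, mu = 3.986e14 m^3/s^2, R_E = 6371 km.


a = R_E + alt = 7111.9000 km = 7.1119e+06 m
da_rev = 2*pi*rho*a^2/BC = 2*pi*2.279e-14*(7.1119e+06)^2/26.4 = 0.274341526 m per revolution
N = H/da_rev = 88667.0000 m / 0.274341526 m = 323199.3399 revolutions
P = 2*pi*sqrt(a^3/mu) = 5968.8365 s
lifetime = N*P = 323199.3399 * 5968.8365 = 1.929124e+09 s = 22327.8243 days
years = 22327.8243 / 365.25 = 61.1303 years

61.1303 years


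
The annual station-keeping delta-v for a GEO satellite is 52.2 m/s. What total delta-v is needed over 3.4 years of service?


dV = rate * years = 52.2 * 3.4
dV = 177.4800 m/s

177.4800 m/s


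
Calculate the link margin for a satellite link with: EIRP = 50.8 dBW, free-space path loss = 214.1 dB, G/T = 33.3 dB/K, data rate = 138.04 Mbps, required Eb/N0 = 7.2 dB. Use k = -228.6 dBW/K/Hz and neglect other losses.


C/N0 = EIRP - FSPL + G/T - k = 50.8 - 214.1 + 33.3 - (-228.6)
C/N0 = 98.6000 dB-Hz
R_b = 138.04 Mbps = 1.3804e+08 bps -> 10*log10(R_b) = 81.4000 dB-Hz
Eb/N0 = C/N0 - 10*log10(R_b) = 98.6000 - 81.4000 = 17.2000 dB
Margin = Eb/N0 - Eb/N0_req = 17.2000 - 7.2 = 10.0000 dB (link closes)

10.0000 dB


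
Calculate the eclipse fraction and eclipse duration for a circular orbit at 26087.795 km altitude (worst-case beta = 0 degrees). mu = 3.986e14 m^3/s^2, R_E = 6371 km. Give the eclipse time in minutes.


r = 32458.7950 km
T = 969.9706 min
Eclipse fraction = arcsin(R_E/r)/pi = arcsin(6371.0000/32458.7950)/pi
= arcsin(0.1962796)/pi = 0.06288603
Eclipse duration = 0.06288603 * 969.9706 = 60.9976 min

60.9976 minutes


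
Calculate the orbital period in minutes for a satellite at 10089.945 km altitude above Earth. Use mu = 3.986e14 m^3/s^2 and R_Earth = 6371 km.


r = 16460.9450 km = 1.6460945e+07 m
T = 2*pi*sqrt(r^3/mu) = 2*pi*sqrt(4.4603023e+21 / 3.986e14)
T = 21018.0958 s = 350.3016 min

350.3016 minutes


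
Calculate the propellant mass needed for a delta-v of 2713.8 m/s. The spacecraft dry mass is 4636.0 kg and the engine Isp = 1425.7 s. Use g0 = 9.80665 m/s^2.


ve = Isp * g0 = 1425.7 * 9.80665 = 13981.340905 m/s
mass ratio = exp(dv/ve) = exp(2713.8/13981.340905) = 1.21421959
m_prop = m_dry * (mr - 1) = 4636.0 * (1.21421959 - 1)
m_prop = 993.1220 kg

993.1220 kg


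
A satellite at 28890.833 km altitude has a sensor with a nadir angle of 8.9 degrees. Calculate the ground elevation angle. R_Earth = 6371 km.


r = R_E + alt = 35261.8330 km
Law of sines in the satellite / Earth-center / ground-point triangle:
  sin(nadir)/R_E = sin(90 + el)/r  =>  cos(el) = (r/R_E)*sin(nadir)
cos(el) = (35261.8330 / 6371.0000) * sin(8.9 deg) = 0.8562819
el = arccos(0.8562819) = 31.0984 deg
(Earth-central angle = 90 - nadir - el = 50.0016 deg)

31.0984 degrees


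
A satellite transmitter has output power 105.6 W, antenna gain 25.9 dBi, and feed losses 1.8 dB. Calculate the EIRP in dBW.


Pt = 105.6 W = 20.2366 dBW
EIRP = Pt_dBW + Gt - losses = 20.2366 + 25.9 - 1.8 = 44.3366 dBW

44.3366 dBW


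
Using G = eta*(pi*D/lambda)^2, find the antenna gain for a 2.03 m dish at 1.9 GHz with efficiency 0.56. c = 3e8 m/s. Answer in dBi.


lambda = c/f = 3e8 / 1.9e+09 = 0.1578947 m
G = eta*(pi*D/lambda)^2 = 0.56*(pi*2.03/0.1578947)^2
G = 913.5757 (linear)
G = 10*log10(913.5757) = 29.6074 dBi

29.6074 dBi


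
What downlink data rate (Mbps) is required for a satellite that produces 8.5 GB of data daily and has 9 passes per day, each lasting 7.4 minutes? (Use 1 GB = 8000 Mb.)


total contact time = 9 * 7.4 * 60 = 3996.0000 s
data = 8.5 GB = 68000.0000 Mb
rate = 68000.0000 / 3996.0000 = 17.0170 Mbps

17.0170 Mbps


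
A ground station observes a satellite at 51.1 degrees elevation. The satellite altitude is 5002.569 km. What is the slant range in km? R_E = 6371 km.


h = 5002.569 km, el = 51.1 deg
d = -R_E*sin(el) + sqrt((R_E*sin(el))^2 + 2*R_E*h + h^2)
d = -6371.0000*sin(0.8918632) + sqrt((6371.0000*0.7782431)^2 + 2*6371.0000*5002.569 + 5002.569^2)
d = 5688.5049 km

5688.5049 km


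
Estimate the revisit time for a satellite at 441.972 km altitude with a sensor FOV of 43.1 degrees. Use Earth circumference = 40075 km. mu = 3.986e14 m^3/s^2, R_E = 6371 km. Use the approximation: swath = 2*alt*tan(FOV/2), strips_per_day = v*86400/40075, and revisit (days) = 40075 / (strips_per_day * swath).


swath = 2*441.972*tan(0.3761185) = 349.0862 km
v = sqrt(mu/r) = 7648.9240 m/s = 7.6489 km/s
strips/day = v*86400/40075 = 7.6489*86400/40075 = 16.4908
coverage/day = strips * swath = 16.4908 * 349.0862 = 5756.6950 km
revisit = 40075 / 5756.6950 = 6.9615 days

6.9615 days


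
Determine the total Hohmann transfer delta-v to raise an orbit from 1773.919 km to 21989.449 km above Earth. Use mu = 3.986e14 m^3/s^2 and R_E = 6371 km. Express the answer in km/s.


r1 = 8144.9190 km = 8.144919e+06 m
r2 = 28360.4490 km = 2.8360449e+07 m
dv1 = sqrt(mu/r1)*(sqrt(2*r2/(r1+r2)) - 1) = 1724.4346 m/s
dv2 = sqrt(mu/r2)*(1 - sqrt(2*r1/(r1+r2))) = 1244.6379 m/s
total dv = |dv1| + |dv2| = 1724.4346 + 1244.6379 = 2969.0726 m/s = 2.9691 km/s

2.9691 km/s


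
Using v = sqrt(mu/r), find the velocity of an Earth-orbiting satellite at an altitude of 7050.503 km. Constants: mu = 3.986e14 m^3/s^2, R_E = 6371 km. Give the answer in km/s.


r = R_E + alt = 6371.0 + 7050.503 = 13421.5030 km = 1.3421503e+07 m
v = sqrt(mu/r) = sqrt(3.986e14 / 1.3421503e+07) = 5449.6432 m/s = 5.4496 km/s

5.4496 km/s


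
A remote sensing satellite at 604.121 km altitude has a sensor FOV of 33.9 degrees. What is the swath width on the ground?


FOV = 33.9 deg = 0.5916666 rad
swath = 2 * alt * tan(FOV/2) = 2 * 604.121 * tan(0.2958333)
swath = 2 * 604.121 * 0.3047767
swath = 368.2440 km

368.2440 km


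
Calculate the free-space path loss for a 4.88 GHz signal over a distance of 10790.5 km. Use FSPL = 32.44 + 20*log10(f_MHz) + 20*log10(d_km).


f = 4.88 GHz = 4880.0000 MHz
d = 10790.5 km
FSPL = 32.44 + 20*log10(4880.0000) + 20*log10(10790.5)
FSPL = 32.44 + 73.7684 + 80.6608
FSPL = 186.8692 dB

186.8692 dB


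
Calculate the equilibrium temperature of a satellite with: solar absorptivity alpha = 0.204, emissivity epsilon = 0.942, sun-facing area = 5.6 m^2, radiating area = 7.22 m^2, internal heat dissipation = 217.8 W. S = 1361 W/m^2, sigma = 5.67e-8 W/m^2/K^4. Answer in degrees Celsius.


Numerator = alpha*S*A_sun + Q_int = 0.204*1361*5.6 + 217.8 = 1772.6064 W
Denominator = eps*sigma*A_rad = 0.942*5.67e-8*7.22 = 3.8563031e-07 W/K^4
T^4 = 4.596647e+09 K^4
T = 260.3816 K = -12.7684 C

-12.7684 degrees Celsius


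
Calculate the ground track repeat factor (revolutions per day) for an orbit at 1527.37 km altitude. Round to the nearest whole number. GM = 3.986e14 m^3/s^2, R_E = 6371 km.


r = 7.89837e+06 m
T = 2*pi*sqrt(r^3/mu) = 6985.8207 s = 116.4303 min
revs/day = 1440 / 116.4303 = 12.3679
Rounded: 12 revolutions per day

12 revolutions per day


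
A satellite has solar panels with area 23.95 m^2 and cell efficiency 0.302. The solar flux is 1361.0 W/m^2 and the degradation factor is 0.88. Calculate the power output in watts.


P = area * eta * S * degradation
P = 23.95 * 0.302 * 1361.0 * 0.88
P = 8662.6997 W

8662.6997 W


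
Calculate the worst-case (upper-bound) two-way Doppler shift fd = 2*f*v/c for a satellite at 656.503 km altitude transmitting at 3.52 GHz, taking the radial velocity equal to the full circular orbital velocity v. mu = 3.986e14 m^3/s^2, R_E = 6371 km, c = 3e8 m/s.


r = 7.027503e+06 m
v = sqrt(mu/r) = 7531.2684 m/s (worst-case radial velocity)
f = 3.52 GHz = 3.52e+09 Hz
fd = 2*f*v/c = 2*3.52e+09*7531.2684/3.0e+08
fd = 176733.7660 Hz

176733.7660 Hz


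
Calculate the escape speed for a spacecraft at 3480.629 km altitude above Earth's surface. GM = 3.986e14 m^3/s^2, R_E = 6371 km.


r = 6371.0 + 3480.629 = 9851.6290 km = 9.851629e+06 m
v_esc = sqrt(2*mu/r) = sqrt(2*3.986e14 / 9.851629e+06)
v_esc = 8995.5893 m/s = 8.9956 km/s

8.9956 km/s


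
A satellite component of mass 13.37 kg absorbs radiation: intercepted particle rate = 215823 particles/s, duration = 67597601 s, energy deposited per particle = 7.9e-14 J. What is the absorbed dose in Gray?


Total energy deposited = rate * time * E_per
  = 215823 * 67597601 * 7.9e-14 = 1.1525 J
Dose = E_total / mass = 1.1525 / 13.37
Dose = 0.08620346 Gy

0.0862 Gy


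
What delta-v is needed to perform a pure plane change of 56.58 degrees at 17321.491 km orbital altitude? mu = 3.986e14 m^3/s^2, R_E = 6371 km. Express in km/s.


r = 23692.4910 km = 2.3692491e+07 m
V = sqrt(mu/r) = 4101.6943 m/s
di = 56.58 deg = 0.9875073 rad
dV = 2*V*sin(di/2) = 2*4101.6943*sin(0.4937536)
dV = 3887.8691 m/s = 3.8879 km/s

3.8879 km/s


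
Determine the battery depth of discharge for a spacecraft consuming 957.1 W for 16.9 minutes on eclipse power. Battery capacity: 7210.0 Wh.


E_used = P * t / 60 = 957.1 * 16.9 / 60 = 269.5832 Wh
DOD = E_used / E_total * 100 = 269.5832 / 7210.0 * 100
DOD = 3.7390 %

3.7390 %


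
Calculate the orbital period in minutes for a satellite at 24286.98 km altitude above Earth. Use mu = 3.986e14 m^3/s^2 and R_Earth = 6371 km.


r = 30657.9800 km = 3.065798e+07 m
T = 2*pi*sqrt(r^3/mu) = 2*pi*sqrt(2.8815795e+22 / 3.986e14)
T = 53422.7852 s = 890.3798 min

890.3798 minutes


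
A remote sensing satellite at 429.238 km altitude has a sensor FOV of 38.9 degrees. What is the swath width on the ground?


FOV = 38.9 deg = 0.6789331 rad
swath = 2 * alt * tan(FOV/2) = 2 * 429.238 * tan(0.3394665)
swath = 2 * 429.238 * 0.3531368
swath = 303.1594 km

303.1594 km


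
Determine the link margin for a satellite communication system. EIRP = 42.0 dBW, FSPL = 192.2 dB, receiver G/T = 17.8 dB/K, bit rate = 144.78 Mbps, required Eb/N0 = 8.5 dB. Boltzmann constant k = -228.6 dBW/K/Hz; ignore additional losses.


C/N0 = EIRP - FSPL + G/T - k = 42.0 - 192.2 + 17.8 - (-228.6)
C/N0 = 96.2000 dB-Hz
R_b = 144.78 Mbps = 1.4478e+08 bps -> 10*log10(R_b) = 81.6071 dB-Hz
Eb/N0 = C/N0 - 10*log10(R_b) = 96.2000 - 81.6071 = 14.5929 dB
Margin = Eb/N0 - Eb/N0_req = 14.5929 - 8.5 = 6.0929 dB (link closes)

6.0929 dB


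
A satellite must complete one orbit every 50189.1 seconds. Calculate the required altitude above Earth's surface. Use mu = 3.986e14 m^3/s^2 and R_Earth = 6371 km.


T = 50189.1 s
r = (mu*T^2/(4*pi^2))^(1/3) = (3.986e14 * 50189.1^2 / (4*pi^2))^(1/3)
r = 2.9407998e+07 m = 29407.9978 km
alt = r - R_E = 29407.9978 - 6371 = 23036.9978 km

23036.9978 km


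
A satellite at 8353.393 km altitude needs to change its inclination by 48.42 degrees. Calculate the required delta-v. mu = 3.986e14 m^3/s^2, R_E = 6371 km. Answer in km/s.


r = 14724.3930 km = 1.4724393e+07 m
V = sqrt(mu/r) = 5202.9535 m/s
di = 48.42 deg = 0.8450884 rad
dV = 2*V*sin(di/2) = 2*5202.9535*sin(0.4225442)
dV = 4267.2775 m/s = 4.2673 km/s

4.2673 km/s


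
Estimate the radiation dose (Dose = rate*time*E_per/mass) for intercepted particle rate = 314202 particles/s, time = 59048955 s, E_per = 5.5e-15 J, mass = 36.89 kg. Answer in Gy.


Total energy deposited = rate * time * E_per
  = 314202 * 59048955 * 5.5e-15 = 0.1020431 J
Dose = E_total / mass = 0.1020431 / 36.89
Dose = 0.002766147 Gy

0.0028 Gy


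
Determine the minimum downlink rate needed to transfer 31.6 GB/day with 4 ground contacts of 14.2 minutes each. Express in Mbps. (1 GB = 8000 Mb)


total contact time = 4 * 14.2 * 60 = 3408.0000 s
data = 31.6 GB = 252800.0000 Mb
rate = 252800.0000 / 3408.0000 = 74.1784 Mbps

74.1784 Mbps


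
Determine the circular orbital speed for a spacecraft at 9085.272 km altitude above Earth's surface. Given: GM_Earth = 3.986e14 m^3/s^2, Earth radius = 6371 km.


r = R_E + alt = 6371.0 + 9085.272 = 15456.2720 km = 1.5456272e+07 m
v = sqrt(mu/r) = sqrt(3.986e14 / 1.5456272e+07) = 5078.2757 m/s = 5.0783 km/s

5.0783 km/s


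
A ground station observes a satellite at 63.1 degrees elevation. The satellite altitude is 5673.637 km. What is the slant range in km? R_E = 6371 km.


h = 5673.637 km, el = 63.1 deg
d = -R_E*sin(el) + sqrt((R_E*sin(el))^2 + 2*R_E*h + h^2)
d = -6371.0000*sin(1.1013) + sqrt((6371.0000*0.8917975)^2 + 2*6371.0000*5673.637 + 5673.637^2)
d = 6013.0018 km

6013.0018 km


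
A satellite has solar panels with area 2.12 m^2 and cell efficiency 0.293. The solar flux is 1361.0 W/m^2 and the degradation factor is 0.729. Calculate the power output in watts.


P = area * eta * S * degradation
P = 2.12 * 0.293 * 1361.0 * 0.729
P = 616.2957 W

616.2957 W


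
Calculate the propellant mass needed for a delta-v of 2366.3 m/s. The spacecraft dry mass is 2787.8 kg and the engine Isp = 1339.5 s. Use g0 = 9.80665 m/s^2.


ve = Isp * g0 = 1339.5 * 9.80665 = 13136.007675 m/s
mass ratio = exp(dv/ve) = exp(2366.3/13136.007675) = 1.19738312
m_prop = m_dry * (mr - 1) = 2787.8 * (1.19738312 - 1)
m_prop = 550.2647 kg

550.2647 kg


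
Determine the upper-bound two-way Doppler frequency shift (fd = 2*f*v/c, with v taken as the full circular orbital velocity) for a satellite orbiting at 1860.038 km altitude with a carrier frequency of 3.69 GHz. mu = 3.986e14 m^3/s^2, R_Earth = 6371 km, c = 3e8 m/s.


r = 8.231038e+06 m
v = sqrt(mu/r) = 6958.9120 m/s (worst-case radial velocity)
f = 3.69 GHz = 3.69e+09 Hz
fd = 2*f*v/c = 2*3.69e+09*6958.9120/3.0e+08
fd = 171189.2349 Hz

171189.2349 Hz


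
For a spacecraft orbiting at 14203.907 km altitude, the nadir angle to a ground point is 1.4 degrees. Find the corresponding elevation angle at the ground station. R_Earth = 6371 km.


r = R_E + alt = 20574.9070 km
Law of sines in the satellite / Earth-center / ground-point triangle:
  sin(nadir)/R_E = sin(90 + el)/r  =>  cos(el) = (r/R_E)*sin(nadir)
cos(el) = (20574.9070 / 6371.0000) * sin(1.4 deg) = 0.07890281
el = arccos(0.07890281) = 85.4745 deg
(Earth-central angle = 90 - nadir - el = 3.1255 deg)

85.4745 degrees


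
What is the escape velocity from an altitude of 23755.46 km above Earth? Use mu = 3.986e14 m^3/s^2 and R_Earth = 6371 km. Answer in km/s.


r = 6371.0 + 23755.46 = 30126.4600 km = 3.012646e+07 m
v_esc = sqrt(2*mu/r) = sqrt(2*3.986e14 / 3.012646e+07)
v_esc = 5144.1023 m/s = 5.1441 km/s

5.1441 km/s


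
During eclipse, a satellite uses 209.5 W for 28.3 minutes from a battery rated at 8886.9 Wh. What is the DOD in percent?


E_used = P * t / 60 = 209.5 * 28.3 / 60 = 98.8142 Wh
DOD = E_used / E_total * 100 = 98.8142 / 8886.9 * 100
DOD = 1.1119 %

1.1119 %


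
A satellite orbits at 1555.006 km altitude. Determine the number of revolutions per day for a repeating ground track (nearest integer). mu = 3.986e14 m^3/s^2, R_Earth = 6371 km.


r = 7.926006e+06 m
T = 2*pi*sqrt(r^3/mu) = 7022.5173 s = 117.0420 min
revs/day = 1440 / 117.0420 = 12.3033
Rounded: 12 revolutions per day

12 revolutions per day


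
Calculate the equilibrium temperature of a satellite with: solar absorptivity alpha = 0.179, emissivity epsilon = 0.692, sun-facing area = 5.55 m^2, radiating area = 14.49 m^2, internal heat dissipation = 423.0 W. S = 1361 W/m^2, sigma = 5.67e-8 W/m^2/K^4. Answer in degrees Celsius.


Numerator = alpha*S*A_sun + Q_int = 0.179*1361*5.55 + 423.0 = 1775.0855 W
Denominator = eps*sigma*A_rad = 0.692*5.67e-8*14.49 = 5.6853544e-07 W/K^4
T^4 = 3.1222072e+09 K^4
T = 236.3826 K = -36.7674 C

-36.7674 degrees Celsius


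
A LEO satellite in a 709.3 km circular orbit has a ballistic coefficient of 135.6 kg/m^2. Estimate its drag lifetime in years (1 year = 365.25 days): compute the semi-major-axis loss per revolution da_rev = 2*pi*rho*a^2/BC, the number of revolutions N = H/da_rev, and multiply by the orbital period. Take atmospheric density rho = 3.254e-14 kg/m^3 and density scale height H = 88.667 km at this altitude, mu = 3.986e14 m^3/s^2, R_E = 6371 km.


a = R_E + alt = 7080.3000 km = 7.0803e+06 m
da_rev = 2*pi*rho*a^2/BC = 2*pi*3.254e-14*(7.0803e+06)^2/135.6 = 0.0755859449 m per revolution
N = H/da_rev = 88667.0000 m / 0.0755859449 m = 1.173062e+06 revolutions
P = 2*pi*sqrt(a^3/mu) = 5929.0991 s
lifetime = N*P = 1.173062e+06 * 5929.0991 = 6.9552009e+09 s = 80500.0103 days
years = 80500.0103 / 365.25 = 220.3970 years

220.3970 years


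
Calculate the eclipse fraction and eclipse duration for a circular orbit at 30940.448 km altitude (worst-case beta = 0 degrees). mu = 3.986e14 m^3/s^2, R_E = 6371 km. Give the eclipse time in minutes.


r = 37311.4480 km
T = 1195.4272 min
Eclipse fraction = arcsin(R_E/r)/pi = arcsin(6371.0000/37311.4480)/pi
= arcsin(0.1707519)/pi = 0.05461966
Eclipse duration = 0.05461966 * 1195.4272 = 65.2938 min

65.2938 minutes


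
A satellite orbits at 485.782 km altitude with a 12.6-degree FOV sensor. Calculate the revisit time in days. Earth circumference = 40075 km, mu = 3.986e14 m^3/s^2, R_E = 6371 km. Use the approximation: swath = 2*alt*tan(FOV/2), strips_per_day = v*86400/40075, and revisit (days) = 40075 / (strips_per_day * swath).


swath = 2*485.782*tan(0.1099557) = 107.2617 km
v = sqrt(mu/r) = 7624.4492 m/s = 7.6244 km/s
strips/day = v*86400/40075 = 7.6244*86400/40075 = 16.4380
coverage/day = strips * swath = 16.4380 * 107.2617 = 1763.1661 km
revisit = 40075 / 1763.1661 = 22.7290 days

22.7290 days


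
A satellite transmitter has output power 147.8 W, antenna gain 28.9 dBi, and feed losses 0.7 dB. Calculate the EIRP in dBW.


Pt = 147.8 W = 21.6967 dBW
EIRP = Pt_dBW + Gt - losses = 21.6967 + 28.9 - 0.7 = 49.8967 dBW

49.8967 dBW


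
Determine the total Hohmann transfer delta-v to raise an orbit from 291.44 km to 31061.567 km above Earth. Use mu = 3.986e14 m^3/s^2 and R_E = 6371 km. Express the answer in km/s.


r1 = 6662.4400 km = 6.66244e+06 m
r2 = 37432.5670 km = 3.7432567e+07 m
dv1 = sqrt(mu/r1)*(sqrt(2*r2/(r1+r2)) - 1) = 2343.6758 m/s
dv2 = sqrt(mu/r2)*(1 - sqrt(2*r1/(r1+r2))) = 1469.3732 m/s
total dv = |dv1| + |dv2| = 2343.6758 + 1469.3732 = 3813.0490 m/s = 3.8130 km/s

3.8130 km/s


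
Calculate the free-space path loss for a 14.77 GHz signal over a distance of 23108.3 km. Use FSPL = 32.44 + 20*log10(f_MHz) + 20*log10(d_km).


f = 14.77 GHz = 14770.0000 MHz
d = 23108.3 km
FSPL = 32.44 + 20*log10(14770.0000) + 20*log10(23108.3)
FSPL = 32.44 + 83.3876 + 87.2754
FSPL = 203.1030 dB

203.1030 dB


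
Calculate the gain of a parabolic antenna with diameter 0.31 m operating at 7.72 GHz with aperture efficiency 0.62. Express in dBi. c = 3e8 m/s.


lambda = c/f = 3e8 / 7.72e+09 = 0.0388601 m
G = eta*(pi*D/lambda)^2 = 0.62*(pi*0.31/0.0388601)^2
G = 389.4098 (linear)
G = 10*log10(389.4098) = 25.9041 dBi

25.9041 dBi


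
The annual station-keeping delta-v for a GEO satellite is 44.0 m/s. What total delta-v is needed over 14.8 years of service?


dV = rate * years = 44.0 * 14.8
dV = 651.2000 m/s

651.2000 m/s


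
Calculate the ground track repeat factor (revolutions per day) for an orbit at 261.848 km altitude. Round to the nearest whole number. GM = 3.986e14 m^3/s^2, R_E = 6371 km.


r = 6.632848e+06 m
T = 2*pi*sqrt(r^3/mu) = 5376.0251 s = 89.6004 min
revs/day = 1440 / 89.6004 = 16.0714
Rounded: 16 revolutions per day

16 revolutions per day


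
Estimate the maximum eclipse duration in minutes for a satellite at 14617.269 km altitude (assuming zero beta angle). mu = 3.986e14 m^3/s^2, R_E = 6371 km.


r = 20988.2690 km
T = 504.3417 min
Eclipse fraction = arcsin(R_E/r)/pi = arcsin(6371.0000/20988.2690)/pi
= arcsin(0.3035505)/pi = 0.09817212
Eclipse duration = 0.09817212 * 504.3417 = 49.5123 min

49.5123 minutes


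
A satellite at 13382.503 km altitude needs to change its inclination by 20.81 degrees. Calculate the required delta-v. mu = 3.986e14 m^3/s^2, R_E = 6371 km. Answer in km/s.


r = 19753.5030 km = 1.9753503e+07 m
V = sqrt(mu/r) = 4492.0707 m/s
di = 20.81 deg = 0.363203 rad
dV = 2*V*sin(di/2) = 2*4492.0707*sin(0.1816015)
dV = 1622.5807 m/s = 1.6226 km/s

1.6226 km/s


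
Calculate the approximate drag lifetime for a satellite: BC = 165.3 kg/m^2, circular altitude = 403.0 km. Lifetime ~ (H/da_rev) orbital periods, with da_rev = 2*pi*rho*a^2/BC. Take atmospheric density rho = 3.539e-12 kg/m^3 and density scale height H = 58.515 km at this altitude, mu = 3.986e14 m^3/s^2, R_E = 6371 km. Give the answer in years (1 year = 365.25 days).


a = R_E + alt = 6774.0000 km = 6.774e+06 m
da_rev = 2*pi*rho*a^2/BC = 2*pi*3.539e-12*(6.774e+06)^2/165.3 = 6.172740 m per revolution
N = H/da_rev = 58515.0000 m / 6.172740 m = 9479.5833 revolutions
P = 2*pi*sqrt(a^3/mu) = 5548.5437 s
lifetime = N*P = 9479.5833 * 5548.5437 = 5.2597882e+07 s = 608.7718 days
years = 608.7718 / 365.25 = 1.6667 years

1.6667 years


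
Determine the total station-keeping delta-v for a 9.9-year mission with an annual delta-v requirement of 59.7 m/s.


dV = rate * years = 59.7 * 9.9
dV = 591.0300 m/s

591.0300 m/s


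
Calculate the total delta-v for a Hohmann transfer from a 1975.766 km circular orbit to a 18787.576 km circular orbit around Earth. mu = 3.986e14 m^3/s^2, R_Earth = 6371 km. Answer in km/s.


r1 = 8346.7660 km = 8.346766e+06 m
r2 = 25158.5760 km = 2.5158576e+07 m
dv1 = sqrt(mu/r1)*(sqrt(2*r2/(r1+r2)) - 1) = 1558.0778 m/s
dv2 = sqrt(mu/r2)*(1 - sqrt(2*r1/(r1+r2))) = 1170.8015 m/s
total dv = |dv1| + |dv2| = 1558.0778 + 1170.8015 = 2728.8793 m/s = 2.7289 km/s

2.7289 km/s


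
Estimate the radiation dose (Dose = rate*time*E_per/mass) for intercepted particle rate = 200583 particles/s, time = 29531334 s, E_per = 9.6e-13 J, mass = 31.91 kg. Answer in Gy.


Total energy deposited = rate * time * E_per
  = 200583 * 29531334 * 9.6e-13 = 5.6865 J
Dose = E_total / mass = 5.6865 / 31.91
Dose = 0.1782057 Gy

0.1782 Gy


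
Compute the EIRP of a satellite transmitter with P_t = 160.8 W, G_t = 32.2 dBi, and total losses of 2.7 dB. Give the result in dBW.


Pt = 160.8 W = 22.0629 dBW
EIRP = Pt_dBW + Gt - losses = 22.0629 + 32.2 - 2.7 = 51.5629 dBW

51.5629 dBW


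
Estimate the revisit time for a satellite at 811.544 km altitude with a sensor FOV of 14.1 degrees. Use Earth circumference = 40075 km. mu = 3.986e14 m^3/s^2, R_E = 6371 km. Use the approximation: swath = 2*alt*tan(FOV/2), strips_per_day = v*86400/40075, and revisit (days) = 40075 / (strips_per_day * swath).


swath = 2*811.544*tan(0.1230457) = 200.7281 km
v = sqrt(mu/r) = 7449.5407 m/s = 7.4495 km/s
strips/day = v*86400/40075 = 7.4495*86400/40075 = 16.0609
coverage/day = strips * swath = 16.0609 * 200.7281 = 3223.8722 km
revisit = 40075 / 3223.8722 = 12.4307 days

12.4307 days


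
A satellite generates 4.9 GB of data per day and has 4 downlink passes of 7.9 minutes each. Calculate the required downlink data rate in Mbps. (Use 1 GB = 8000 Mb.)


total contact time = 4 * 7.9 * 60 = 1896.0000 s
data = 4.9 GB = 39200.0000 Mb
rate = 39200.0000 / 1896.0000 = 20.6751 Mbps

20.6751 Mbps


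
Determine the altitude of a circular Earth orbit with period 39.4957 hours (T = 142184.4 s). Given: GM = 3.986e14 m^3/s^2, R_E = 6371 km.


T = 142184.4 s
r = (mu*T^2/(4*pi^2))^(1/3) = (3.986e14 * 142184.4^2 / (4*pi^2))^(1/3)
r = 5.8879008e+07 m = 58879.0082 km
alt = r - R_E = 58879.0082 - 6371 = 52508.0082 km

52508.0082 km


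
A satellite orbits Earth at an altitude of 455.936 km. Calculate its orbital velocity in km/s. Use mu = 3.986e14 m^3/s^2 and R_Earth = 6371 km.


r = R_E + alt = 6371.0 + 455.936 = 6826.9360 km = 6.826936e+06 m
v = sqrt(mu/r) = sqrt(3.986e14 / 6.826936e+06) = 7641.0973 m/s = 7.6411 km/s

7.6411 km/s


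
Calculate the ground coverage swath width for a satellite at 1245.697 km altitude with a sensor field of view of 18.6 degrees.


FOV = 18.6 deg = 0.3246312 rad
swath = 2 * alt * tan(FOV/2) = 2 * 1245.697 * tan(0.1623156)
swath = 2 * 1245.697 * 0.1637563
swath = 407.9814 km

407.9814 km


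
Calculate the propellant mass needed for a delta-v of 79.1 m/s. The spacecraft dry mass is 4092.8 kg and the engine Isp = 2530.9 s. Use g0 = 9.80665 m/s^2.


ve = Isp * g0 = 2530.9 * 9.80665 = 24819.650485 m/s
mass ratio = exp(dv/ve) = exp(79.1/24819.650485) = 1.00319207
m_prop = m_dry * (mr - 1) = 4092.8 * (1.00319207 - 1)
m_prop = 13.0645 kg

13.0645 kg


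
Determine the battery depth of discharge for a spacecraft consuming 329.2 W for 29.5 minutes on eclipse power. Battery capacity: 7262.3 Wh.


E_used = P * t / 60 = 329.2 * 29.5 / 60 = 161.8567 Wh
DOD = E_used / E_total * 100 = 161.8567 / 7262.3 * 100
DOD = 2.2287 %

2.2287 %


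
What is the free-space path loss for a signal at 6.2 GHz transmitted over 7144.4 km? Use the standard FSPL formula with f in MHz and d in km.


f = 6.2 GHz = 6200.0000 MHz
d = 7144.4 km
FSPL = 32.44 + 20*log10(6200.0000) + 20*log10(7144.4)
FSPL = 32.44 + 75.8478 + 77.0793
FSPL = 185.3671 dB

185.3671 dB


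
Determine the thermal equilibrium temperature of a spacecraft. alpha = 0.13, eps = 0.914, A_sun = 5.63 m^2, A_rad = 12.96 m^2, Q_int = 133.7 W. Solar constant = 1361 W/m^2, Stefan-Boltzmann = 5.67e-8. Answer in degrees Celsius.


Numerator = alpha*S*A_sun + Q_int = 0.13*1361*5.63 + 133.7 = 1129.8159 W
Denominator = eps*sigma*A_rad = 0.914*5.67e-8*12.96 = 6.7163645e-07 W/K^4
T^4 = 1.6821837e+09 K^4
T = 202.5202 K = -70.6298 C

-70.6298 degrees Celsius


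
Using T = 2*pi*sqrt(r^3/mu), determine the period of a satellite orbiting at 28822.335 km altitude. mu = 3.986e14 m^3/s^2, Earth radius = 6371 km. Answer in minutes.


r = 35193.3350 km = 3.5193335e+07 m
T = 2*pi*sqrt(r^3/mu) = 2*pi*sqrt(4.3589438e+22 / 3.986e14)
T = 65705.5200 s = 1095.0920 min

1095.0920 minutes


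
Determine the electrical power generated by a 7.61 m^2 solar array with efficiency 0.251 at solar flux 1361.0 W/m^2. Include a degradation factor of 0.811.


P = area * eta * S * degradation
P = 7.61 * 0.251 * 1361.0 * 0.811
P = 2108.3240 W

2108.3240 W


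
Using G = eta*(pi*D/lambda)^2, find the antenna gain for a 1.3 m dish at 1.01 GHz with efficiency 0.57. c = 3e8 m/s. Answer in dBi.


lambda = c/f = 3e8 / 1.01e+09 = 0.2970297 m
G = eta*(pi*D/lambda)^2 = 0.57*(pi*1.3/0.2970297)^2
G = 107.7610 (linear)
G = 10*log10(107.7610) = 20.3246 dBi

20.3246 dBi


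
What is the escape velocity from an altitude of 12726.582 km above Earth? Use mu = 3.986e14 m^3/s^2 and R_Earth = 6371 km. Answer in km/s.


r = 6371.0 + 12726.582 = 19097.5820 km = 1.9097582e+07 m
v_esc = sqrt(2*mu/r) = sqrt(2*3.986e14 / 1.9097582e+07)
v_esc = 6460.9213 m/s = 6.4609 km/s

6.4609 km/s


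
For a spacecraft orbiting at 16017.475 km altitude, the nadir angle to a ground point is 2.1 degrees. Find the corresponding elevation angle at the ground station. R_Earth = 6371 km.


r = R_E + alt = 22388.4750 km
Law of sines in the satellite / Earth-center / ground-point triangle:
  sin(nadir)/R_E = sin(90 + el)/r  =>  cos(el) = (r/R_E)*sin(nadir)
cos(el) = (22388.4750 / 6371.0000) * sin(2.1 deg) = 0.1287705
el = arccos(0.1287705) = 82.6015 deg
(Earth-central angle = 90 - nadir - el = 5.2985 deg)

82.6015 degrees


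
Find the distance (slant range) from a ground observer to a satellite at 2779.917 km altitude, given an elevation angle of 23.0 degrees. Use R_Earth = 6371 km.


h = 2779.917 km, el = 23.0 deg
d = -R_E*sin(el) + sqrt((R_E*sin(el))^2 + 2*R_E*h + h^2)
d = -6371.0000*sin(0.4014257) + sqrt((6371.0000*0.3907311)^2 + 2*6371.0000*2779.917 + 2779.917^2)
d = 4535.3580 km

4535.3580 km


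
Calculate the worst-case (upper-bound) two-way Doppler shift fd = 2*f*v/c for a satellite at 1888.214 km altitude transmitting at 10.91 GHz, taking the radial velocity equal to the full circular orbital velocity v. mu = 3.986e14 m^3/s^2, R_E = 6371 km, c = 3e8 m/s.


r = 8.259214e+06 m
v = sqrt(mu/r) = 6947.0318 m/s (worst-case radial velocity)
f = 10.91 GHz = 1.091e+10 Hz
fd = 2*f*v/c = 2*1.091e+10*6947.0318/3.0e+08
fd = 505280.7805 Hz

505280.7805 Hz


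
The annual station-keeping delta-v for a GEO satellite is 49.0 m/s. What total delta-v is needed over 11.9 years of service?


dV = rate * years = 49.0 * 11.9
dV = 583.1000 m/s

583.1000 m/s


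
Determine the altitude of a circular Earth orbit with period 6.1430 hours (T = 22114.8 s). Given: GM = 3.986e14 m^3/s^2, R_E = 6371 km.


T = 22114.8 s
r = (mu*T^2/(4*pi^2))^(1/3) = (3.986e14 * 22114.8^2 / (4*pi^2))^(1/3)
r = 1.7028688e+07 m = 17028.6883 km
alt = r - R_E = 17028.6883 - 6371 = 10657.6883 km

10657.6883 km


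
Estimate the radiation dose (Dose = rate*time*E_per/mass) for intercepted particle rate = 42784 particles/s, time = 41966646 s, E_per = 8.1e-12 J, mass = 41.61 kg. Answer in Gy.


Total energy deposited = rate * time * E_per
  = 42784 * 41966646 * 8.1e-12 = 14.5436 J
Dose = E_total / mass = 14.5436 / 41.61
Dose = 0.3495207 Gy

0.3495 Gy


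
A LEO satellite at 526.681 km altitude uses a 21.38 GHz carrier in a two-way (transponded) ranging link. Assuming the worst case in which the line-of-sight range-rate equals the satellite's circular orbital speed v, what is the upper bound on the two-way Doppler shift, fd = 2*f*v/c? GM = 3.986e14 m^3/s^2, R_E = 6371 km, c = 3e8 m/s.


r = 6.897681e+06 m
v = sqrt(mu/r) = 7601.8115 m/s (worst-case radial velocity)
f = 21.38 GHz = 2.138e+10 Hz
fd = 2*f*v/c = 2*2.138e+10*7601.8115/3.0e+08
fd = 1.0835115e+06 Hz

1.0835e+06 Hz


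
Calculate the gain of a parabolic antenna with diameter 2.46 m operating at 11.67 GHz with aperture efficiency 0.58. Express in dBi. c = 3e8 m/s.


lambda = c/f = 3e8 / 1.167e+10 = 0.02570694 m
G = eta*(pi*D/lambda)^2 = 0.58*(pi*2.46/0.02570694)^2
G = 52420.0168 (linear)
G = 10*log10(52420.0168) = 47.1950 dBi

47.1950 dBi


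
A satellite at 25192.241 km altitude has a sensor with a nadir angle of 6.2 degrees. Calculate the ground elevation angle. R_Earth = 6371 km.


r = R_E + alt = 31563.2410 km
Law of sines in the satellite / Earth-center / ground-point triangle:
  sin(nadir)/R_E = sin(90 + el)/r  =>  cos(el) = (r/R_E)*sin(nadir)
cos(el) = (31563.2410 / 6371.0000) * sin(6.2 deg) = 0.535051
el = arccos(0.535051) = 57.6526 deg
(Earth-central angle = 90 - nadir - el = 26.1474 deg)

57.6526 degrees


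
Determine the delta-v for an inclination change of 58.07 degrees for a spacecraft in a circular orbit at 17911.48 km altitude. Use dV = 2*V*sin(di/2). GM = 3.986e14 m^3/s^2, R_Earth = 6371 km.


r = 24282.4800 km = 2.428248e+07 m
V = sqrt(mu/r) = 4051.5586 m/s
di = 58.07 deg = 1.0135 rad
dV = 2*V*sin(di/2) = 2*4051.5586*sin(0.5067563)
dV = 3932.7978 m/s = 3.9328 km/s

3.9328 km/s
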